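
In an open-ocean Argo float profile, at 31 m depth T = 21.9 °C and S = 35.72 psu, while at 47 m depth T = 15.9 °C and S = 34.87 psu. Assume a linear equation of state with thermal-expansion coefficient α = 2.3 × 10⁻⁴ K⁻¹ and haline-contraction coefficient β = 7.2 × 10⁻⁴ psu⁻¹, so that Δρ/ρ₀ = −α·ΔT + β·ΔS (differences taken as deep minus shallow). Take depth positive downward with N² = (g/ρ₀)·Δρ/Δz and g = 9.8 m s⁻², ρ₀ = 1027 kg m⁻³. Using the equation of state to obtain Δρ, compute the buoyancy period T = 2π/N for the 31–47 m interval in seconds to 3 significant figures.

ΔT = -6.0 K, ΔS = -0.85 psu (deep − shallow).
Δρ/ρ₀ = −αΔT + βΔS = 1.38 × 10⁻³ − 6.12 × 10⁻⁴ = 7.68 × 10⁻⁴, so Δρ ≈ 0.7887 kg m⁻³.
N² = (g/ρ₀)·Δρ/Δz = g·(Δρ/ρ₀)/Δz = 9.8 × 7.68 × 10⁻⁴ / 16 = 4.7040 × 10⁻⁴ s⁻².
N = √(4.7040 × 10⁻⁴) = 0.021689 rad s⁻¹ → T = 2π/N = 289.69 s ≈ 290 s.

290 s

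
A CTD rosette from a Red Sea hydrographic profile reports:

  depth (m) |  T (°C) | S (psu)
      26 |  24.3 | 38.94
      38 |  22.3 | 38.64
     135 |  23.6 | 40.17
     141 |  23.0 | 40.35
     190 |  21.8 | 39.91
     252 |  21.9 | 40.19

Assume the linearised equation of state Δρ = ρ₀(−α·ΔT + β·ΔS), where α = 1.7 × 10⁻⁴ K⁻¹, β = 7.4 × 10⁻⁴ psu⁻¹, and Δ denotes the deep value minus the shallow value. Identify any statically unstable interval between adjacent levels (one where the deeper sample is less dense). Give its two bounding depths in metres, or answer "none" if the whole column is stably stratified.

Evaluate Δρ/ρ₀ = −αΔT + βΔS across each adjacent pair:
  26–38 m: −αΔT+βΔS = −(1.7 × 10⁻⁴)(-2.0)+(7.4 × 10⁻⁴)(-0.30) = 1.2 × 10⁻⁴ → stable
  38–135 m: −αΔT+βΔS = −(1.7 × 10⁻⁴)(+1.3)+(7.4 × 10⁻⁴)(+1.53) = 9.1 × 10⁻⁴ → stable
  135–141 m: −αΔT+βΔS = −(1.7 × 10⁻⁴)(-0.6)+(7.4 × 10⁻⁴)(+0.18) = 2.4 × 10⁻⁴ → stable
  141–190 m: −αΔT+βΔS = −(1.7 × 10⁻⁴)(-1.2)+(7.4 × 10⁻⁴)(-0.44) = -1.2 × 10⁻⁴ → UNSTABLE
  190–252 m: −αΔT+βΔS = −(1.7 × 10⁻⁴)(+0.1)+(7.4 × 10⁻⁴)(+0.28) = 1.9 × 10⁻⁴ → stable
The 141–190 m interval has Δρ < 0: lighter water underlies denser water.

141–190 m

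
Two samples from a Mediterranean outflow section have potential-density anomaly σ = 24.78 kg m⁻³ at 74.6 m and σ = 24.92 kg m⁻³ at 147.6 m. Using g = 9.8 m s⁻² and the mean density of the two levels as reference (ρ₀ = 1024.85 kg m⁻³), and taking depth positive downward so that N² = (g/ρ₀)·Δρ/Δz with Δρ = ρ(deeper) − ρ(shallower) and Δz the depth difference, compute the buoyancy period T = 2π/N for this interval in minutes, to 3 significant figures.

Δρ = 1024.92 − 1024.78 = 0.14 kg m⁻³ over Δz = 147.6 − 74.6 = 73 m.
N² = (9.8/1024.85) × (0.14/73) = 1.8339 × 10⁻⁵ s⁻².
N = √(1.8339 × 10⁻⁵) = 4.2824 × 10⁻³ rad s⁻¹, so T = 2π/N = 1.4672 × 10³ s = 24.453 min ≈ 24.5 min.

24.5 min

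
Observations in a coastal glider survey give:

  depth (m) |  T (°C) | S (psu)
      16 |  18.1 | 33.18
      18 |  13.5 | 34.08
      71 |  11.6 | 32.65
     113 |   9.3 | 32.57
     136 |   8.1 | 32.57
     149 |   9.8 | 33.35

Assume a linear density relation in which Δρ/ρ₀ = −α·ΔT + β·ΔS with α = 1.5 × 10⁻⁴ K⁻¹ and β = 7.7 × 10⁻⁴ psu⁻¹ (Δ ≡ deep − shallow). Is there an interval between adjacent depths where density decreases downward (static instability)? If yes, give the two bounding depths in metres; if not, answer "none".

18–71 m

Evaluate Δρ/ρ₀ = −αΔT + βΔS across each adjacent pair:
  16–18 m: −αΔT+βΔS = −(1.5 × 10⁻⁴)(-4.6)+(7.7 × 10⁻⁴)(+0.90) = 1.4 × 10⁻³ → stable
  18–71 m: −αΔT+βΔS = −(1.5 × 10⁻⁴)(-1.9)+(7.7 × 10⁻⁴)(-1.43) = -8.2 × 10⁻⁴ → UNSTABLE
  71–113 m: −αΔT+βΔS = −(1.5 × 10⁻⁴)(-2.3)+(7.7 × 10⁻⁴)(-0.08) = 2.8 × 10⁻⁴ → stable
  113–136 m: −αΔT+βΔS = −(1.5 × 10⁻⁴)(-1.2)+(7.7 × 10⁻⁴)(+0.00) = 1.8 × 10⁻⁴ → stable
  136–149 m: −αΔT+βΔS = −(1.5 × 10⁻⁴)(+1.7)+(7.7 × 10⁻⁴)(+0.78) = 3.5 × 10⁻⁴ → stable
The 18–71 m interval has Δρ < 0: lighter water underlies denser water.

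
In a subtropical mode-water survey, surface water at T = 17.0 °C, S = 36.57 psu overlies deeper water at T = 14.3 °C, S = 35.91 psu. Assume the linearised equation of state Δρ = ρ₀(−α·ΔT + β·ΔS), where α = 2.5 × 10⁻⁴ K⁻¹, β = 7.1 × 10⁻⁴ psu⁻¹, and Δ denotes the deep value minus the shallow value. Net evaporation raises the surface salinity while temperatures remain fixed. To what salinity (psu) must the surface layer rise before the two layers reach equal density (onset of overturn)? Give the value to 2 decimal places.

36.86 psu

Neutral buoyancy requires −α(T_deep − T_surf) + β(S_deep − S_surf′) = 0.
S_surf′ = S_deep − (α/β)·ΔT = 35.91 − (2.5 × 10⁻⁴/7.1 × 10⁻⁴)·(-2.7) = 36.8607 psu.
Increase required: 36.8607 − 36.57 = 0.2907 psu.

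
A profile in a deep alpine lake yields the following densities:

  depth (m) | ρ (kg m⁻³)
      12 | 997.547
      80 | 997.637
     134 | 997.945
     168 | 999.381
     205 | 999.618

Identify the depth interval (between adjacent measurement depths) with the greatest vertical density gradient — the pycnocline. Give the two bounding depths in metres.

Compute the density gradient over each adjacent pair:
  12–80 m: Δρ/Δz = 0.090/68 = 1.3 × 10⁻³ kg m⁻⁴
  80–134 m: Δρ/Δz = 0.308/54 = 5.7 × 10⁻³ kg m⁻⁴
  134–168 m: Δρ/Δz = 1.436/34 = 0.042 kg m⁻⁴
  168–205 m: Δρ/Δz = 0.237/37 = 6.4 × 10⁻³ kg m⁻⁴
The largest gradient is in the 134–168 m interval — the pycnocline.

134–168 m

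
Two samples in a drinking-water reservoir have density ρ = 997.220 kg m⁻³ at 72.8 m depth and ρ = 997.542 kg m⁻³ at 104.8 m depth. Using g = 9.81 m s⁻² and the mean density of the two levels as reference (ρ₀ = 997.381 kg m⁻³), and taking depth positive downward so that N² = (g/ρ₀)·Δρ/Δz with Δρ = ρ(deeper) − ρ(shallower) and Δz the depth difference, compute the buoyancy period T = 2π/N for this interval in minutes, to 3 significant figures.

Δρ = 997.542 − 997.220 = 0.322 kg m⁻³ over Δz = 104.8 − 72.8 = 32 m.
N² = (9.81/997.381) × (0.322/32) = 9.8972 × 10⁻⁵ s⁻².
N = √(9.8972 × 10⁻⁵) = 9.9485 × 10⁻³ rad s⁻¹, so T = 2π/N = 631.57 s = 10.526 min ≈ 10.5 min.

10.5 min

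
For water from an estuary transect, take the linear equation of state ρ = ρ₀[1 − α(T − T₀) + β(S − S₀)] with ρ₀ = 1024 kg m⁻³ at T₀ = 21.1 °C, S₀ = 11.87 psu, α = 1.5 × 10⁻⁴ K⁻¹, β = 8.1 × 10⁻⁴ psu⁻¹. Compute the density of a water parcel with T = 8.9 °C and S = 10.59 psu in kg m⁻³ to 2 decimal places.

1024.81 kg m⁻³

T − T₀ = -12.2 K, S − S₀ = -1.28 psu.
Bracket = 1 − α·(-12.2) + β·(-1.28) = 1 + (7.932 × 10⁻⁴) = 1.0007932.
ρ = 1024 × 1.0007932 = 1024.81 kg m⁻³.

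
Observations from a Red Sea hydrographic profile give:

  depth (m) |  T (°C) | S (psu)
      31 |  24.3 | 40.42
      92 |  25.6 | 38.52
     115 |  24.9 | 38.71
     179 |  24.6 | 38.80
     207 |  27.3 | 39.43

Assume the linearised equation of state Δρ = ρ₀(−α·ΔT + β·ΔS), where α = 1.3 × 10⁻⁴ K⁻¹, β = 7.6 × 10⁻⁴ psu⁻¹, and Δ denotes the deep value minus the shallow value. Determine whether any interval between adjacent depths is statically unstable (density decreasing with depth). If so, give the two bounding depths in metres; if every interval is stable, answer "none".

Evaluate Δρ/ρ₀ = −αΔT + βΔS across each adjacent pair:
  31–92 m: −αΔT+βΔS = −(1.3 × 10⁻⁴)(+1.3)+(7.6 × 10⁻⁴)(-1.90) = -1.6 × 10⁻³ → UNSTABLE
  92–115 m: −αΔT+βΔS = −(1.3 × 10⁻⁴)(-0.7)+(7.6 × 10⁻⁴)(+0.19) = 2.4 × 10⁻⁴ → stable
  115–179 m: −αΔT+βΔS = −(1.3 × 10⁻⁴)(-0.3)+(7.6 × 10⁻⁴)(+0.09) = 1.1 × 10⁻⁴ → stable
  179–207 m: −αΔT+βΔS = −(1.3 × 10⁻⁴)(+2.7)+(7.6 × 10⁻⁴)(+0.63) = 1.3 × 10⁻⁴ → stable
The 31–92 m interval has Δρ < 0: lighter water underlies denser water.

31–92 m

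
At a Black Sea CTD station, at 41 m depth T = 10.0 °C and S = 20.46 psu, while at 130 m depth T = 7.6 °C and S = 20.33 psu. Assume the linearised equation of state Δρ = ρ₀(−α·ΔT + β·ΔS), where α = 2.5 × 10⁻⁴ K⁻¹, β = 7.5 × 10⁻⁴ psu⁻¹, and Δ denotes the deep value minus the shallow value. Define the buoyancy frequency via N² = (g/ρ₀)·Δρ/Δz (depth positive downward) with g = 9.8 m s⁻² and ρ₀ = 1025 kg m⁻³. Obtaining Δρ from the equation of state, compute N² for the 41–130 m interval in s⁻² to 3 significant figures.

5.53 × 10⁻⁵ s⁻²

ΔT = -2.4 K, ΔS = -0.13 psu (deep − shallow).
Δρ/ρ₀ = −αΔT + βΔS = 6.00 × 10⁻⁴ − 9.75 × 10⁻⁵ = 5.025 × 10⁻⁴, so Δρ ≈ 0.5151 kg m⁻³.
N² = (g/ρ₀)·Δρ/Δz = g·(Δρ/ρ₀)/Δz = 9.8 × 5.025 × 10⁻⁴ / 89 = 5.5331 × 10⁻⁵ s⁻² ≈ 5.53 × 10⁻⁵ s⁻².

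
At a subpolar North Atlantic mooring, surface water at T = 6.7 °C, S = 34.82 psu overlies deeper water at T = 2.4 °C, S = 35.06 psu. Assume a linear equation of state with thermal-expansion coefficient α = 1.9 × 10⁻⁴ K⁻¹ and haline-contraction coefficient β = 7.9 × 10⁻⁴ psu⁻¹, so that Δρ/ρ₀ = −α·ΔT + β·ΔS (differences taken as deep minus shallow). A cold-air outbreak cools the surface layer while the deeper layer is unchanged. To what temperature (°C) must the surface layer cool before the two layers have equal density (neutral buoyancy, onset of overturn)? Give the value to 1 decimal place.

1.4 °C

Neutral buoyancy requires Δρ = 0, i.e. −α(T_deep − T_surf′) + β(S_deep − S_surf) = 0.
T_surf′ = T_deep − (β/α)·ΔS = 2.4 − (7.9 × 10⁻⁴/1.9 × 10⁻⁴)·(+0.24) = 1.402 °C.
Cooling required: 6.7 − (1.402) = 5.298 °C.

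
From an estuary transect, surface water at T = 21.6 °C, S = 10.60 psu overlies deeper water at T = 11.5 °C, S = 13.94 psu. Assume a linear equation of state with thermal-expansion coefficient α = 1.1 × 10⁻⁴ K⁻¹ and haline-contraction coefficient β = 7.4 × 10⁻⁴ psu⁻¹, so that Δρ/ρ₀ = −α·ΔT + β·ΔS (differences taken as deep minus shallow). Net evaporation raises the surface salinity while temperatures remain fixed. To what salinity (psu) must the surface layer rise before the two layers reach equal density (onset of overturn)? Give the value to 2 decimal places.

Neutral buoyancy requires −α(T_deep − T_surf) + β(S_deep − S_surf′) = 0.
S_surf′ = S_deep − (α/β)·ΔT = 13.94 − (1.1 × 10⁻⁴/7.4 × 10⁻⁴)·(-10.1) = 15.4414 psu.
Increase required: 15.4414 − 10.60 = 4.8414 psu.

15.44 psu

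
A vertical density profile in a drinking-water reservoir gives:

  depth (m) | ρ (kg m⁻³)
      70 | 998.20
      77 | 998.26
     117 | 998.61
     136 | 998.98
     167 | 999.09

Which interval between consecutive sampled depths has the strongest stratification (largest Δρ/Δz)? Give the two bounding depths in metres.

Compute the density gradient over each adjacent pair:
  70–77 m: Δρ/Δz = 0.06/7 = 8.6 × 10⁻³ kg m⁻⁴
  77–117 m: Δρ/Δz = 0.35/40 = 8.7 × 10⁻³ kg m⁻⁴
  117–136 m: Δρ/Δz = 0.37/19 = 0.019 kg m⁻⁴
  136–167 m: Δρ/Δz = 0.11/31 = 3.5 × 10⁻³ kg m⁻⁴
The largest gradient is in the 117–136 m interval — the pycnocline.

117–136 m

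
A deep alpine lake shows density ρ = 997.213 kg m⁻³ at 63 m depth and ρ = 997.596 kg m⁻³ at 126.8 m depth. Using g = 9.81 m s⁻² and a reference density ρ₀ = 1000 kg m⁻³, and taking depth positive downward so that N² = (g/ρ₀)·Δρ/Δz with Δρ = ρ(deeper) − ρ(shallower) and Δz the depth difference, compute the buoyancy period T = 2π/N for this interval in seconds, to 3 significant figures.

Δρ = 997.596 − 997.213 = 0.383 kg m⁻³ over Δz = 126.8 − 63 = 63.8 m.
N² = (9.81/1000) × (0.383/63.8) = 5.8891 × 10⁻⁵ s⁻².
N = √(5.8891 × 10⁻⁵) = 7.6740 × 10⁻³ rad s⁻¹, so T = 2π/N = 818.76 s ≈ 819 s.

819 s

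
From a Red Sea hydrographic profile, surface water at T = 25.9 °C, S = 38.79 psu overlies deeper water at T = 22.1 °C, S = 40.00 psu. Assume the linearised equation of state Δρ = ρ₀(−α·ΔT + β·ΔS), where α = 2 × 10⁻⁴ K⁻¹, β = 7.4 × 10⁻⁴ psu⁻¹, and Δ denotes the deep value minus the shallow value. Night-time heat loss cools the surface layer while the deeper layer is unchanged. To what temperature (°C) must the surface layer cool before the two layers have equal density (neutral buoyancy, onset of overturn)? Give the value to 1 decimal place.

Neutral buoyancy requires Δρ = 0, i.e. −α(T_deep − T_surf′) + β(S_deep − S_surf) = 0.
T_surf′ = T_deep − (β/α)·ΔS = 22.1 − (7.4 × 10⁻⁴/2 × 10⁻⁴)·(+1.21) = 17.623 °C.
Cooling required: 25.9 − (17.623) = 8.277 °C.

17.6 °C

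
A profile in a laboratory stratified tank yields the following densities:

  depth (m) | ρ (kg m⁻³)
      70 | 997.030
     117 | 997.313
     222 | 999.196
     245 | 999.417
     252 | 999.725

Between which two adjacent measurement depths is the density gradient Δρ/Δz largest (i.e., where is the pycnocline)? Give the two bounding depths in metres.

245–252 m

Compute the density gradient over each adjacent pair:
  70–117 m: Δρ/Δz = 0.283/47 = 6.0 × 10⁻³ kg m⁻⁴
  117–222 m: Δρ/Δz = 1.883/105 = 0.018 kg m⁻⁴
  222–245 m: Δρ/Δz = 0.221/23 = 9.6 × 10⁻³ kg m⁻⁴
  245–252 m: Δρ/Δz = 0.308/7 = 0.044 kg m⁻⁴
The largest gradient is in the 245–252 m interval — the pycnocline.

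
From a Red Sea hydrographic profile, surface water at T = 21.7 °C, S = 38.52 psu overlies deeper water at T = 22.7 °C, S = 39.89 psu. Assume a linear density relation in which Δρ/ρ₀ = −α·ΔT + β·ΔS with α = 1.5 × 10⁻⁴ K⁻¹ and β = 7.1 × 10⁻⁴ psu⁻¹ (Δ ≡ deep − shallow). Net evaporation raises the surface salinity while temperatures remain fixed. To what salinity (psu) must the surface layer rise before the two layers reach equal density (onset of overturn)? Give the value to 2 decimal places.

39.68 psu

Neutral buoyancy requires −α(T_deep − T_surf) + β(S_deep − S_surf′) = 0.
S_surf′ = S_deep − (α/β)·ΔT = 39.89 − (1.5 × 10⁻⁴/7.1 × 10⁻⁴)·(+1.0) = 39.6787 psu.
Increase required: 39.6787 − 38.52 = 1.1587 psu.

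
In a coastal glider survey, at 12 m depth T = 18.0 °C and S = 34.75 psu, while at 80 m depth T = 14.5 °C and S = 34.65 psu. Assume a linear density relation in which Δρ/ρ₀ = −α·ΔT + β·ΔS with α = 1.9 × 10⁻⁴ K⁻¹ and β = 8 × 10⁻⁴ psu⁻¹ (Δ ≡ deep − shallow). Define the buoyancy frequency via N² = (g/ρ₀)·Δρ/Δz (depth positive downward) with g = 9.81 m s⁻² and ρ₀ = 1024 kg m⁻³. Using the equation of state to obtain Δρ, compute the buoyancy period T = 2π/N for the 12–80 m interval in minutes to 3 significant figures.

ΔT = -3.5 K, ΔS = -0.10 psu (deep − shallow).
Δρ/ρ₀ = −αΔT + βΔS = 6.65 × 10⁻⁴ − 8.00 × 10⁻⁵ = 5.85 × 10⁻⁴, so Δρ ≈ 0.5990 kg m⁻³.
N² = (g/ρ₀)·Δρ/Δz = g·(Δρ/ρ₀)/Δz = 9.81 × 5.85 × 10⁻⁴ / 68 = 8.4395 × 10⁻⁵ s⁻².
N = √(8.4395 × 10⁻⁵) = 9.1867 × 10⁻³ rad s⁻¹ → T = 2π/N = 683.94 s = 11.399 min ≈ 11.4 min.

11.4 min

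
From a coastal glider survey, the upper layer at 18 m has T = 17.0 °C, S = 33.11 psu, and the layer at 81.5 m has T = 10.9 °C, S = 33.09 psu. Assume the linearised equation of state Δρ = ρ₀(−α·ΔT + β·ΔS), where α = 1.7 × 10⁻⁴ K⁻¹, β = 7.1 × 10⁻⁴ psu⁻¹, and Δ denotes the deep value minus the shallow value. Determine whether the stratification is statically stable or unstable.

ΔT = 10.9 − 17.0 = -6.1 K and ΔS = 33.09 − 33.11 = -0.02 psu (deep − shallow).
−αΔT = 1.037 × 10⁻³; βΔS = -1.42 × 10⁻⁵; sum Δρ/ρ₀ = 1.0228 × 10⁻³.
Δρ/ρ₀ > 0, so Δρ > 0: deeper water is denser → statically stable.

stable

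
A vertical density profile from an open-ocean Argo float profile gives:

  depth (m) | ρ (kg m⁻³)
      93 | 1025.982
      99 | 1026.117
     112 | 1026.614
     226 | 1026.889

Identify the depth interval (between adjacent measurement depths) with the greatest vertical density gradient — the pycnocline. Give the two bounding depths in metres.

99–112 m

Compute the density gradient over each adjacent pair:
  93–99 m: Δρ/Δz = 0.135/6 = 0.023 kg m⁻⁴
  99–112 m: Δρ/Δz = 0.497/13 = 0.038 kg m⁻⁴
  112–226 m: Δρ/Δz = 0.275/114 = 2.4 × 10⁻³ kg m⁻⁴
The largest gradient is in the 99–112 m interval — the pycnocline.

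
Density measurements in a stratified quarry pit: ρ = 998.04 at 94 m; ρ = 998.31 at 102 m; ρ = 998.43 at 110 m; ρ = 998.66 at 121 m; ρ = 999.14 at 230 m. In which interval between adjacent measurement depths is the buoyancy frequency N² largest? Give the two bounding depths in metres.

94–102 m

Compute the density gradient over each adjacent pair:
  94–102 m: Δρ/Δz = 0.27/8 = 0.034 kg m⁻⁴
  102–110 m: Δρ/Δz = 0.12/8 = 0.015 kg m⁻⁴
  110–121 m: Δρ/Δz = 0.23/11 = 0.021 kg m⁻⁴
  121–230 m: Δρ/Δz = 0.48/109 = 4.4 × 10⁻³ kg m⁻⁴
The largest gradient is in the 94–102 m interval — the pycnocline.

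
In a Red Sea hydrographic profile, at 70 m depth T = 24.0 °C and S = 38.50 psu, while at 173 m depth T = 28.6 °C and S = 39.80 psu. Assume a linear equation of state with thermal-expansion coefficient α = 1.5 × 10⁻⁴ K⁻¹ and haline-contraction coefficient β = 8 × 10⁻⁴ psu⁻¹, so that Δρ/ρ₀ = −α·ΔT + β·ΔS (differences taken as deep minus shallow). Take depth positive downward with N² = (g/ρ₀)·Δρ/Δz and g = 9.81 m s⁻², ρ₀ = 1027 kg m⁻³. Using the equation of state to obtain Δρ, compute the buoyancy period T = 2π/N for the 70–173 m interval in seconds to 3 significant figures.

1.09 × 10³ s

ΔT = +4.6 K, ΔS = +1.30 psu (deep − shallow).
Δρ/ρ₀ = −αΔT + βΔS = -6.90 × 10⁻⁴ + 1.04 × 10⁻³ = 3.50 × 10⁻⁴, so Δρ ≈ 0.3595 kg m⁻³.
N² = (g/ρ₀)·Δρ/Δz = g·(Δρ/ρ₀)/Δz = 9.81 × 3.50 × 10⁻⁴ / 103 = 3.3335 × 10⁻⁵ s⁻².
N = √(3.3335 × 10⁻⁵) = 5.7736 × 10⁻³ rad s⁻¹ → T = 2π/N = 1.0883 × 10³ s ≈ 1.09 × 10³ s.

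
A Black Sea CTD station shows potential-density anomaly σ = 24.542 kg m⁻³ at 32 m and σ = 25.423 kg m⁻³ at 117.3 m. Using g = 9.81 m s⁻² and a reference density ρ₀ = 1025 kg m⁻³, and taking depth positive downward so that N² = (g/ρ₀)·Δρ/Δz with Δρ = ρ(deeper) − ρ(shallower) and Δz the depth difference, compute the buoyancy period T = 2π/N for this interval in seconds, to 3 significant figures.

Δρ = 1025.423 − 1024.542 = 0.881 kg m⁻³ over Δz = 117.3 − 32 = 85.3 m.
N² = (9.81/1025) × (0.881/85.3) = 9.8849 × 10⁻⁵ s⁻².
N = √(9.8849 × 10⁻⁵) = 9.9423 × 10⁻³ rad s⁻¹, so T = 2π/N = 631.96 s ≈ 632 s.
N² > 0, so the interval is statically stable.

632 s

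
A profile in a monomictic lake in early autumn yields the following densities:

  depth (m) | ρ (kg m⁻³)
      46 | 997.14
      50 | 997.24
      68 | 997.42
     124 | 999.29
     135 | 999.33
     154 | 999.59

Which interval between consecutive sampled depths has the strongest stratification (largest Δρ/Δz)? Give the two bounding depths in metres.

Compute the density gradient over each adjacent pair:
  46–50 m: Δρ/Δz = 0.10/4 = 0.025 kg m⁻⁴
  50–68 m: Δρ/Δz = 0.18/18 = 0.010 kg m⁻⁴
  68–124 m: Δρ/Δz = 1.87/56 = 0.033 kg m⁻⁴
  124–135 m: Δρ/Δz = 0.04/11 = 3.6 × 10⁻³ kg m⁻⁴
  135–154 m: Δρ/Δz = 0.26/19 = 0.014 kg m⁻⁴
The largest gradient is in the 68–124 m interval — the pycnocline.

68–124 m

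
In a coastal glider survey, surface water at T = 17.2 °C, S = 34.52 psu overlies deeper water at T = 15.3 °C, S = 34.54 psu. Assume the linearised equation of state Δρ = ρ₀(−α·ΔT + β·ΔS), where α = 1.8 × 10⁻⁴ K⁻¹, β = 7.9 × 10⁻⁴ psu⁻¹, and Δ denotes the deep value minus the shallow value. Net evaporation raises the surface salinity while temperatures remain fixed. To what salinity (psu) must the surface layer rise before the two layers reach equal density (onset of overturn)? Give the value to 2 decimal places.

34.97 psu

Neutral buoyancy requires −α(T_deep − T_surf) + β(S_deep − S_surf′) = 0.
S_surf′ = S_deep − (α/β)·ΔT = 34.54 − (1.8 × 10⁻⁴/7.9 × 10⁻⁴)·(-1.9) = 34.9729 psu.
Increase required: 34.9729 − 34.52 = 0.4529 psu.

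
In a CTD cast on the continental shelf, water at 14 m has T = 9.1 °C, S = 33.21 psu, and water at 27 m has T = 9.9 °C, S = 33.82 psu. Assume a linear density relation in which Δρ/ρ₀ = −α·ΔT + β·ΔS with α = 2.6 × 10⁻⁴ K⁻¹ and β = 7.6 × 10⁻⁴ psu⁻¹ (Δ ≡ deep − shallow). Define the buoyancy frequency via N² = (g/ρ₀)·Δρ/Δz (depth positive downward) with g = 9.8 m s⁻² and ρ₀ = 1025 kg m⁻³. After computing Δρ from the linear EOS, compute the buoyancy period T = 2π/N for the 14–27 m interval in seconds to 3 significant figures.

ΔT = +0.8 K, ΔS = +0.61 psu (deep − shallow).
Δρ/ρ₀ = −αΔT + βΔS = -2.08 × 10⁻⁴ + 4.636 × 10⁻⁴ = 2.556 × 10⁻⁴, so Δρ ≈ 0.2620 kg m⁻³.
N² = (g/ρ₀)·Δρ/Δz = g·(Δρ/ρ₀)/Δz = 9.8 × 2.556 × 10⁻⁴ / 13 = 1.9268 × 10⁻⁴ s⁻².
N = √(1.9268 × 10⁻⁴) = 0.013881 rad s⁻¹ → T = 2π/N = 452.65 s ≈ 453 s.

453 s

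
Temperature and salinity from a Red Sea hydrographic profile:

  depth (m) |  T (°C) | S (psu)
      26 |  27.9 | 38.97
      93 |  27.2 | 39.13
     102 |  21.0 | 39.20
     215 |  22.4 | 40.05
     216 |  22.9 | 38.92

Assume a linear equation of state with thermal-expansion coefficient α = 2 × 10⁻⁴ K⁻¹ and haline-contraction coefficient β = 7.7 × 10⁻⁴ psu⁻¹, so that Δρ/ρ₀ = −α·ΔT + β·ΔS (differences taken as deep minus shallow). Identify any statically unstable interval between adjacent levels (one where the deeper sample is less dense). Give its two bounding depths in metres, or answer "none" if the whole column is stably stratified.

215–216 m

Evaluate Δρ/ρ₀ = −αΔT + βΔS across each adjacent pair:
  26–93 m: −αΔT+βΔS = −(2 × 10⁻⁴)(-0.7)+(7.7 × 10⁻⁴)(+0.16) = 2.6 × 10⁻⁴ → stable
  93–102 m: −αΔT+βΔS = −(2 × 10⁻⁴)(-6.2)+(7.7 × 10⁻⁴)(+0.07) = 1.3 × 10⁻³ → stable
  102–215 m: −αΔT+βΔS = −(2 × 10⁻⁴)(+1.4)+(7.7 × 10⁻⁴)(+0.85) = 3.7 × 10⁻⁴ → stable
  215–216 m: −αΔT+βΔS = −(2 × 10⁻⁴)(+0.5)+(7.7 × 10⁻⁴)(-1.13) = -9.7 × 10⁻⁴ → UNSTABLE
The 215–216 m interval has Δρ < 0: lighter water underlies denser water.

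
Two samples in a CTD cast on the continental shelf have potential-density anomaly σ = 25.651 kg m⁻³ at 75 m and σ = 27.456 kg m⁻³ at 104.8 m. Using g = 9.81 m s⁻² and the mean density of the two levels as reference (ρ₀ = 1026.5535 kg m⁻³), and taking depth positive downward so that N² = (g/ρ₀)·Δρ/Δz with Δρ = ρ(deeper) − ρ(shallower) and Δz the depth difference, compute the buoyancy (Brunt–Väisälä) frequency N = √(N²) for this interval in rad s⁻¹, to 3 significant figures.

Δρ = 1027.456 − 1025.651 = 1.805 kg m⁻³ over Δz = 104.8 − 75 = 29.8 m.
N² = (9.81/1026.5535) × (1.805/29.8) = 5.7883 × 10⁻⁴ s⁻².
N = √(5.7883 × 10⁻⁴) = 0.024059 rad s⁻¹ ≈ 0.0241 rad s⁻¹.

0.0241 rad s⁻¹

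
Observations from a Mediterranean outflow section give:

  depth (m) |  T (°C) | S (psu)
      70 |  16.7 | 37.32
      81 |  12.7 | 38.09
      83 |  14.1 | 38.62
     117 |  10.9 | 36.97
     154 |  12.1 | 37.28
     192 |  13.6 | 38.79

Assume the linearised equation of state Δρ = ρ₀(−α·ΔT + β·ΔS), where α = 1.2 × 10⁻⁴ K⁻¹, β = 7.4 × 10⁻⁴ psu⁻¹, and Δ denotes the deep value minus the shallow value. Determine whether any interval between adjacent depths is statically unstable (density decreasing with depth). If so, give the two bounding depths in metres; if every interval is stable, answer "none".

83–117 m

Evaluate Δρ/ρ₀ = −αΔT + βΔS across each adjacent pair:
  70–81 m: −αΔT+βΔS = −(1.2 × 10⁻⁴)(-4.0)+(7.4 × 10⁻⁴)(+0.77) = 1.0 × 10⁻³ → stable
  81–83 m: −αΔT+βΔS = −(1.2 × 10⁻⁴)(+1.4)+(7.4 × 10⁻⁴)(+0.53) = 2.2 × 10⁻⁴ → stable
  83–117 m: −αΔT+βΔS = −(1.2 × 10⁻⁴)(-3.2)+(7.4 × 10⁻⁴)(-1.65) = -8.4 × 10⁻⁴ → UNSTABLE
  117–154 m: −αΔT+βΔS = −(1.2 × 10⁻⁴)(+1.2)+(7.4 × 10⁻⁴)(+0.31) = 8.5 × 10⁻⁵ → stable
  154–192 m: −αΔT+βΔS = −(1.2 × 10⁻⁴)(+1.5)+(7.4 × 10⁻⁴)(+1.51) = 9.4 × 10⁻⁴ → stable
The 83–117 m interval has Δρ < 0: lighter water underlies denser water.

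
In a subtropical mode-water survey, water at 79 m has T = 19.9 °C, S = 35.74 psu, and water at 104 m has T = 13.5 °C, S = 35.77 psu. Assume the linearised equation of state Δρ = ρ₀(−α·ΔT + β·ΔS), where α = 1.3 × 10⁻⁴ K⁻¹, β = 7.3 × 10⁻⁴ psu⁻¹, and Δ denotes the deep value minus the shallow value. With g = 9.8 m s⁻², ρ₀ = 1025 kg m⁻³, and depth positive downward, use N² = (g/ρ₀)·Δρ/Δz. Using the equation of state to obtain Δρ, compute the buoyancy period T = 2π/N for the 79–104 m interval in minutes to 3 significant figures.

ΔT = -6.4 K, ΔS = +0.03 psu (deep − shallow).
Δρ/ρ₀ = −αΔT + βΔS = 8.32 × 10⁻⁴ + 2.19 × 10⁻⁵ = 8.539 × 10⁻⁴, so Δρ ≈ 0.8752 kg m⁻³.
N² = (g/ρ₀)·Δρ/Δz = g·(Δρ/ρ₀)/Δz = 9.8 × 8.539 × 10⁻⁴ / 25 = 3.3473 × 10⁻⁴ s⁻².
N = √(3.3473 × 10⁻⁴) = 0.018296 rad s⁻¹ → T = 2π/N = 343.42 s = 5.7237 min ≈ 5.72 min.

5.72 min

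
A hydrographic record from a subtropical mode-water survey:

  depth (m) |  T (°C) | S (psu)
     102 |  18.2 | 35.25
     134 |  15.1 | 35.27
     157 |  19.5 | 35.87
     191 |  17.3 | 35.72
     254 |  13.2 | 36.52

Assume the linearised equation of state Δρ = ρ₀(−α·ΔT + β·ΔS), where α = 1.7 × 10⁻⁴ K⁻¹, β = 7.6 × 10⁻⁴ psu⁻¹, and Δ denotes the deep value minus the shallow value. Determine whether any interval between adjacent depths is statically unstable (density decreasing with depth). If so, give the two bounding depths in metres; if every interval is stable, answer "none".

Evaluate Δρ/ρ₀ = −αΔT + βΔS across each adjacent pair:
  102–134 m: −αΔT+βΔS = −(1.7 × 10⁻⁴)(-3.1)+(7.6 × 10⁻⁴)(+0.02) = 5.4 × 10⁻⁴ → stable
  134–157 m: −αΔT+βΔS = −(1.7 × 10⁻⁴)(+4.4)+(7.6 × 10⁻⁴)(+0.60) = -2.9 × 10⁻⁴ → UNSTABLE
  157–191 m: −αΔT+βΔS = −(1.7 × 10⁻⁴)(-2.2)+(7.6 × 10⁻⁴)(-0.15) = 2.6 × 10⁻⁴ → stable
  191–254 m: −αΔT+βΔS = −(1.7 × 10⁻⁴)(-4.1)+(7.6 × 10⁻⁴)(+0.80) = 1.3 × 10⁻³ → stable
The 134–157 m interval has Δρ < 0: lighter water underlies denser water.

134–157 m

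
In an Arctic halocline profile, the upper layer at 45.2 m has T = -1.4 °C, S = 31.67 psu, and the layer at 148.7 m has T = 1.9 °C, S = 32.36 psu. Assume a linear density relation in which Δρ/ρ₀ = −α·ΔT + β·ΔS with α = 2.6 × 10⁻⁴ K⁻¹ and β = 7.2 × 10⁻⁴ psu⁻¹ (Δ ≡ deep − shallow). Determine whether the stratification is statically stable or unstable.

ΔT = 1.9 − -1.4 = +3.3 K and ΔS = 32.36 − 31.67 = +0.69 psu (deep − shallow).
−αΔT = -8.58 × 10⁻⁴; βΔS = 4.968 × 10⁻⁴; sum Δρ/ρ₀ = -3.612 × 10⁻⁴.
Δρ/ρ₀ < 0, so Δρ < 0: deeper water is lighter → statically unstable; the column would overturn.

unstable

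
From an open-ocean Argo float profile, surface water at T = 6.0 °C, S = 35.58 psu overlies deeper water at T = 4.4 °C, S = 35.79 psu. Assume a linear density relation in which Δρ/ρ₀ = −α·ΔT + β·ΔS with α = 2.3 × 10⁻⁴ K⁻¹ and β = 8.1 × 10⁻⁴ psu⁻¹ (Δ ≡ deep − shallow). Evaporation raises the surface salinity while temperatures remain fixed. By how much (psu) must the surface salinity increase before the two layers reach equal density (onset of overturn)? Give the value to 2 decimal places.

Neutral buoyancy requires −α(T_deep − T_surf) + β(S_deep − S_surf′) = 0.
S_surf′ = S_deep − (α/β)·ΔT = 35.79 − (2.3 × 10⁻⁴/8.1 × 10⁻⁴)·(-1.6) = 36.2443 psu.
Increase required: 36.2443 − 35.58 = 0.6643 psu.

0.66 psu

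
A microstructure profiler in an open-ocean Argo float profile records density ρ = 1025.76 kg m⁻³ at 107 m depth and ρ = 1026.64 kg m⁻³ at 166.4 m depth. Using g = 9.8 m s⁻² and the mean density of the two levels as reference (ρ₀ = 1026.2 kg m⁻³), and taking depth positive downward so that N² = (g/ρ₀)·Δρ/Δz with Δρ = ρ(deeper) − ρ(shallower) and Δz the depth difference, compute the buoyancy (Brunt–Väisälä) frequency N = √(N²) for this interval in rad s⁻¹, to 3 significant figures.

Δρ = 1026.64 − 1025.76 = 0.88 kg m⁻³ over Δz = 166.4 − 107 = 59.4 m.
N² = (9.8/1026.2) × (0.88/59.4) = 1.4148 × 10⁻⁴ s⁻².
N = √(1.4148 × 10⁻⁴) = 0.011895 rad s⁻¹ ≈ 0.0119 rad s⁻¹.

0.0119 rad s⁻¹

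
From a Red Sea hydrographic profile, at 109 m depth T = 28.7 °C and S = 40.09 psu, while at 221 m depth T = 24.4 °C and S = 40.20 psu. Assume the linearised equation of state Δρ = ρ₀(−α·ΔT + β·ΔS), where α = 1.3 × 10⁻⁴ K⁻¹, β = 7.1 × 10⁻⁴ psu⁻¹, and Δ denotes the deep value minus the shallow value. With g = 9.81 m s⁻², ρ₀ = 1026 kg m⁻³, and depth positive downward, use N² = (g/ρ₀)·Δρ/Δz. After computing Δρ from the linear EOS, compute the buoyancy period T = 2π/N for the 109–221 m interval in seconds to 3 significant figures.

841 s

ΔT = -4.3 K, ΔS = +0.11 psu (deep − shallow).
Δρ/ρ₀ = −αΔT + βΔS = 5.59 × 10⁻⁴ + 7.81 × 10⁻⁵ = 6.371 × 10⁻⁴, so Δρ ≈ 0.6537 kg m⁻³.
N² = (g/ρ₀)·Δρ/Δz = g·(Δρ/ρ₀)/Δz = 9.81 × 6.371 × 10⁻⁴ / 112 = 5.5803 × 10⁻⁵ s⁻².
N = √(5.5803 × 10⁻⁵) = 7.4701 × 10⁻³ rad s⁻¹ → T = 2π/N = 841.11 s ≈ 841 s.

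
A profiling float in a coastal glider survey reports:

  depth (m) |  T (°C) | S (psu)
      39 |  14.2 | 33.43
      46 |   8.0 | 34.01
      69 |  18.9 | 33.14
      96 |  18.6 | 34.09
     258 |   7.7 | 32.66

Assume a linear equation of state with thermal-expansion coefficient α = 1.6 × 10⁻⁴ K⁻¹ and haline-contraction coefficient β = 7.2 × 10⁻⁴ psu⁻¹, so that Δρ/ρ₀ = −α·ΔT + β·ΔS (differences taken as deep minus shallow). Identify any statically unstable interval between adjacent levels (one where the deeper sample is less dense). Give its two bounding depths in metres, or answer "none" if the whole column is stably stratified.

46–69 m

Evaluate Δρ/ρ₀ = −αΔT + βΔS across each adjacent pair:
  39–46 m: −αΔT+βΔS = −(1.6 × 10⁻⁴)(-6.2)+(7.2 × 10⁻⁴)(+0.58) = 1.4 × 10⁻³ → stable
  46–69 m: −αΔT+βΔS = −(1.6 × 10⁻⁴)(+10.9)+(7.2 × 10⁻⁴)(-0.87) = -2.4 × 10⁻³ → UNSTABLE
  69–96 m: −αΔT+βΔS = −(1.6 × 10⁻⁴)(-0.3)+(7.2 × 10⁻⁴)(+0.95) = 7.3 × 10⁻⁴ → stable
  96–258 m: −αΔT+βΔS = −(1.6 × 10⁻⁴)(-10.9)+(7.2 × 10⁻⁴)(-1.43) = 7.1 × 10⁻⁴ → stable
The 46–69 m interval has Δρ < 0: lighter water underlies denser water.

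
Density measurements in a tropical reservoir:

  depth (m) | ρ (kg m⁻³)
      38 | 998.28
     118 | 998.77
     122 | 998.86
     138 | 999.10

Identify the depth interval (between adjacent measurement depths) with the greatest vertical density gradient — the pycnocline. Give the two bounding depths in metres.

118–122 m

Compute the density gradient over each adjacent pair:
  38–118 m: Δρ/Δz = 0.49/80 = 6.1 × 10⁻³ kg m⁻⁴
  118–122 m: Δρ/Δz = 0.09/4 = 0.022 kg m⁻⁴
  122–138 m: Δρ/Δz = 0.24/16 = 0.015 kg m⁻⁴
The largest gradient is in the 118–122 m interval — the pycnocline.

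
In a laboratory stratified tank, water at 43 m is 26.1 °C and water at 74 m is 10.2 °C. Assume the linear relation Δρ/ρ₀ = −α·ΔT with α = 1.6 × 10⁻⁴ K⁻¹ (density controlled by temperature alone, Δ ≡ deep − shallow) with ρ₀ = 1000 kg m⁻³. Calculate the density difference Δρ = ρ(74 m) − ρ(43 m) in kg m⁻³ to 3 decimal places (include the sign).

ΔT = -15.9 K, Δρ/ρ₀ = −αΔT = 2.544 × 10⁻³.
Δρ = 1000 × (2.544 × 10⁻³) = +2.544 kg m⁻³.
Positive Δρ: denser below, stable.

+2.544 kg m⁻³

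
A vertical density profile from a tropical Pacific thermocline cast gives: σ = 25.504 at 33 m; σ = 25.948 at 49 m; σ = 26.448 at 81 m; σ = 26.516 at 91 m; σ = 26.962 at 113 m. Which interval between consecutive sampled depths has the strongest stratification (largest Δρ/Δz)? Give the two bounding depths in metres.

Compute the density gradient over each adjacent pair:
  33–49 m: Δρ/Δz = 0.444/16 = 0.028 kg m⁻⁴
  49–81 m: Δρ/Δz = 0.500/32 = 0.016 kg m⁻⁴
  81–91 m: Δρ/Δz = 0.068/10 = 6.8 × 10⁻³ kg m⁻⁴
  91–113 m: Δρ/Δz = 0.446/22 = 0.020 kg m⁻⁴
The largest gradient is in the 33–49 m interval — the pycnocline.

33–49 m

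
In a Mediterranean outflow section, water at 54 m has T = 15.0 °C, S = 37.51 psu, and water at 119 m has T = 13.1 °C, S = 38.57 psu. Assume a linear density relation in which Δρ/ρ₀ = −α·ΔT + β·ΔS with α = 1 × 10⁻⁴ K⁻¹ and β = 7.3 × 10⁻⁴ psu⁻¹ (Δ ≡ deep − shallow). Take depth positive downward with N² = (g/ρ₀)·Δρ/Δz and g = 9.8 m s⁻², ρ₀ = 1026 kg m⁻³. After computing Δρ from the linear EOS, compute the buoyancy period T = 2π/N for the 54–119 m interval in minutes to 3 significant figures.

8.69 min

ΔT = -1.9 K, ΔS = +1.06 psu (deep − shallow).
Δρ/ρ₀ = −αΔT + βΔS = 1.90 × 10⁻⁴ + 7.738 × 10⁻⁴ = 9.638 × 10⁻⁴, so Δρ ≈ 0.9889 kg m⁻³.
N² = (g/ρ₀)·Δρ/Δz = g·(Δρ/ρ₀)/Δz = 9.8 × 9.638 × 10⁻⁴ / 65 = 1.4531 × 10⁻⁴ s⁻².
N = √(1.4531 × 10⁻⁴) = 0.012054 rad s⁻¹ → T = 2π/N = 521.25 s = 8.6875 min ≈ 8.69 min.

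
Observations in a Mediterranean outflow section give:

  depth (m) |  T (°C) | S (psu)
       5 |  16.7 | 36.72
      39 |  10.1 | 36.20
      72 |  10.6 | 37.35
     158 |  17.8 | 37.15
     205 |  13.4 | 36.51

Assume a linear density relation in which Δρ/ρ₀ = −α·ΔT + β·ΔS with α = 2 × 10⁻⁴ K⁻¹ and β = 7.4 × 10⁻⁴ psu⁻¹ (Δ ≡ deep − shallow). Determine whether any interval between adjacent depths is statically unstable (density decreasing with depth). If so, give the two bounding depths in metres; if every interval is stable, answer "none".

72–158 m

Evaluate Δρ/ρ₀ = −αΔT + βΔS across each adjacent pair:
  5–39 m: −αΔT+βΔS = −(2 × 10⁻⁴)(-6.6)+(7.4 × 10⁻⁴)(-0.52) = 9.4 × 10⁻⁴ → stable
  39–72 m: −αΔT+βΔS = −(2 × 10⁻⁴)(+0.5)+(7.4 × 10⁻⁴)(+1.15) = 7.5 × 10⁻⁴ → stable
  72–158 m: −αΔT+βΔS = −(2 × 10⁻⁴)(+7.2)+(7.4 × 10⁻⁴)(-0.20) = -1.6 × 10⁻³ → UNSTABLE
  158–205 m: −αΔT+βΔS = −(2 × 10⁻⁴)(-4.4)+(7.4 × 10⁻⁴)(-0.64) = 4.1 × 10⁻⁴ → stable
The 72–158 m interval has Δρ < 0: lighter water underlies denser water.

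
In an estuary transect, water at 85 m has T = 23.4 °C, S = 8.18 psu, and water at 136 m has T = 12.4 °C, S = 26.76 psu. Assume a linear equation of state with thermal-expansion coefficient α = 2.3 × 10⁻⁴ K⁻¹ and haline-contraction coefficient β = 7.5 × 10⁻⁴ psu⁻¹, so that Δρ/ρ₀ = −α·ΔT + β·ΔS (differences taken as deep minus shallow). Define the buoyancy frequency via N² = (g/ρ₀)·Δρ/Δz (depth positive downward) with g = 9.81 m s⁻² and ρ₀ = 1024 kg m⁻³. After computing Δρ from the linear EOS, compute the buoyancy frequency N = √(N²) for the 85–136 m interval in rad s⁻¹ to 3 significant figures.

ΔT = -11.0 K, ΔS = +18.58 psu (deep − shallow).
Δρ/ρ₀ = −αΔT + βΔS = 2.53 × 10⁻³ + 0.013935 = 0.016465, so Δρ ≈ 16.86 kg m⁻³.
N² = (g/ρ₀)·Δρ/Δz = g·(Δρ/ρ₀)/Δz = 9.81 × 0.016465 / 51 = 3.1671 × 10⁻³ s⁻².
N = √(3.1671 × 10⁻³) = 0.056277 rad s⁻¹ ≈ 0.0563 rad s⁻¹.

0.0563 rad s⁻¹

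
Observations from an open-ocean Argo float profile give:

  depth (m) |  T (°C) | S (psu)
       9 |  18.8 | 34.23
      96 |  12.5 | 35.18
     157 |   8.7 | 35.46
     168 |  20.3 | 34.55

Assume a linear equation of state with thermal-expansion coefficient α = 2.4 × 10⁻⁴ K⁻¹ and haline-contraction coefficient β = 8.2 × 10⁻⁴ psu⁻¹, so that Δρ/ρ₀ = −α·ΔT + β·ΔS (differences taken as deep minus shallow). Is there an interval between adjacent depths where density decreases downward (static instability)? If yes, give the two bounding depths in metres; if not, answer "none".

Evaluate Δρ/ρ₀ = −αΔT + βΔS across each adjacent pair:
  9–96 m: −αΔT+βΔS = −(2.4 × 10⁻⁴)(-6.3)+(8.2 × 10⁻⁴)(+0.95) = 2.3 × 10⁻³ → stable
  96–157 m: −αΔT+βΔS = −(2.4 × 10⁻⁴)(-3.8)+(8.2 × 10⁻⁴)(+0.28) = 1.1 × 10⁻³ → stable
  157–168 m: −αΔT+βΔS = −(2.4 × 10⁻⁴)(+11.6)+(8.2 × 10⁻⁴)(-0.91) = -3.5 × 10⁻³ → UNSTABLE
The 157–168 m interval has Δρ < 0: lighter water underlies denser water.

157–168 m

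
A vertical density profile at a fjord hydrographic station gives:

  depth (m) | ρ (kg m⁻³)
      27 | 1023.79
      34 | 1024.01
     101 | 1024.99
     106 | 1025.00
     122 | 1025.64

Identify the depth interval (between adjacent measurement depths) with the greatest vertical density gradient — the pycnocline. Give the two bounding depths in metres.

Compute the density gradient over each adjacent pair:
  27–34 m: Δρ/Δz = 0.22/7 = 0.031 kg m⁻⁴
  34–101 m: Δρ/Δz = 0.98/67 = 0.015 kg m⁻⁴
  101–106 m: Δρ/Δz = 0.01/5 = 2.0 × 10⁻³ kg m⁻⁴
  106–122 m: Δρ/Δz = 0.64/16 = 0.040 kg m⁻⁴
The largest gradient is in the 106–122 m interval — the pycnocline.

106–122 m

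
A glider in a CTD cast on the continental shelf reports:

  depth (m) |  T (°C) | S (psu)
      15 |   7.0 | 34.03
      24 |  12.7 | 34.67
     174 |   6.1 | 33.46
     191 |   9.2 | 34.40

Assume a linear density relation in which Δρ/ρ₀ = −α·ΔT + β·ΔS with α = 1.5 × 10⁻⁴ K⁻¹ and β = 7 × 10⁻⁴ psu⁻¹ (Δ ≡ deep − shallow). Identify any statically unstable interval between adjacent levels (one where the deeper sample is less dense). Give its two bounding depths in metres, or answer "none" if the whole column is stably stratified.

15–24 m

Evaluate Δρ/ρ₀ = −αΔT + βΔS across each adjacent pair:
  15–24 m: −αΔT+βΔS = −(1.5 × 10⁻⁴)(+5.7)+(7 × 10⁻⁴)(+0.64) = -4.1 × 10⁻⁴ → UNSTABLE
  24–174 m: −αΔT+βΔS = −(1.5 × 10⁻⁴)(-6.6)+(7 × 10⁻⁴)(-1.21) = 1.4 × 10⁻⁴ → stable
  174–191 m: −αΔT+βΔS = −(1.5 × 10⁻⁴)(+3.1)+(7 × 10⁻⁴)(+0.94) = 1.9 × 10⁻⁴ → stable
The 15–24 m interval has Δρ < 0: lighter water underlies denser water.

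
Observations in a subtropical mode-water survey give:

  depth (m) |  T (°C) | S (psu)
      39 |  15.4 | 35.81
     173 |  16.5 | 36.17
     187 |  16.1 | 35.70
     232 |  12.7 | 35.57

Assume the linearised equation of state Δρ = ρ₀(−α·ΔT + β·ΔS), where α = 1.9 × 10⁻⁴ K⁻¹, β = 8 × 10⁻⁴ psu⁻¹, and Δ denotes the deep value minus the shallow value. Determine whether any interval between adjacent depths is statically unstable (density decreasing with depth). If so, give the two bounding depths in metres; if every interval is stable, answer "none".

173–187 m

Evaluate Δρ/ρ₀ = −αΔT + βΔS across each adjacent pair:
  39–173 m: −αΔT+βΔS = −(1.9 × 10⁻⁴)(+1.1)+(8 × 10⁻⁴)(+0.36) = 7.9 × 10⁻⁵ → stable
  173–187 m: −αΔT+βΔS = −(1.9 × 10⁻⁴)(-0.4)+(8 × 10⁻⁴)(-0.47) = -3.0 × 10⁻⁴ → UNSTABLE
  187–232 m: −αΔT+βΔS = −(1.9 × 10⁻⁴)(-3.4)+(8 × 10⁻⁴)(-0.13) = 5.4 × 10⁻⁴ → stable
The 173–187 m interval has Δρ < 0: lighter water underlies denser water.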